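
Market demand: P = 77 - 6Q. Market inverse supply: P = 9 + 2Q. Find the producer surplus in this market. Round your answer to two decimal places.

72.25

Set 77 - 6Q = 9 + 2Q, which gives 68 = 8Q, so Q* = 8.5 and P* = 77 - 6(8.5) = 26.
The supply curve's price intercept is 9, so PS = (1/2)(Q*)(P* - 9) = (1/2)(8.5)(17) = 72.25.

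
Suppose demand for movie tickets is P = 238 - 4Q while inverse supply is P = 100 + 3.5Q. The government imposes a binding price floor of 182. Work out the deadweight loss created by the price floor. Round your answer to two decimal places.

Free-market equilibrium: 238 - 4Q = 100 + 3.5Q gives Q* = 18.4, P* = 164.4.
At P = 182, buyers demand (238 - 182)/4 = 14 while sellers would supply more, so the quantity traded is 14 at price 182.
The lost-trades triangle has base Q* - 14 = 4.4 and height equal to the gap between the curves at Q = 14, which is 182 - 149 = 33. DWL = (1/2)(4.4)(33) = 72.6.

72.60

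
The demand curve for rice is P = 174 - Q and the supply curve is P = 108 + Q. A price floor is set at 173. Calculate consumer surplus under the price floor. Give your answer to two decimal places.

0.50

Without the control, 174 - Q = 108 + Q so Q* = 33 and P* = 141.
At P = 173, buyers demand (174 - 173)/1 = 1 while sellers would supply more, so the quantity traded is 1 at price 173.
CS is the triangle under demand above 173: (1/2)(1)(174 - 173) = 0.5.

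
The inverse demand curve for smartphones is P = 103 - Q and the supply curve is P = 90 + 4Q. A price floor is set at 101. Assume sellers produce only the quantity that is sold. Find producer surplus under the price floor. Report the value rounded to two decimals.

14.00

Without the control, 103 - Q = 90 + 4Q so Q* = 2.6 and P* = 100.4.
At P = 101, buyers demand (103 - 101)/1 = 2 while sellers would supply more, so the quantity traded is 2 at price 101.
The supply price at Q = 2 is 98. PS is the trapezoid between 101 and supply over [0, 2]: (1/2)[(101 - 90) + (101 - 98)](2) = 14.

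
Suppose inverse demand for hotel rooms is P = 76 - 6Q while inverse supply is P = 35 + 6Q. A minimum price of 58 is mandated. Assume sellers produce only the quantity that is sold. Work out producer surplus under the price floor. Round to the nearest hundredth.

42.00

Free-market equilibrium: 76 - 6Q = 35 + 6Q gives Q* = 3.4167, P* = 55.5.
At the floor price 58, quantity demanded is (76 - 58)/6 = 3; demand is the short side, so Q = 3 trades at P = 58.
The supply price at Q = 3 is 53. PS is the trapezoid between 58 and supply over [0, 3]: (1/2)[(58 - 35) + (58 - 53)](3) = 42.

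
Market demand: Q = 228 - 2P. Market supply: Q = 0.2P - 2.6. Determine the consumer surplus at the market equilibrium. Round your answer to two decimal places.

84.31

Rewriting demand in inverse form: P = 114 - 0.5Q.
Rewriting supply in inverse form: P = 13 + 5Q.
Setting demand equal to supply, 101 = 5.5Q, so Q* = 18.3636 and P* = 104.8182.
CS is the area between the demand curve and P* from 0 to Q*: (1/2)(18.3636)(9.1818) = 84.3058.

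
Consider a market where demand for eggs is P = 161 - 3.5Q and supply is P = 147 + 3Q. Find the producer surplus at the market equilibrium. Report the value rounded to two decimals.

6.96

Set 161 - 3.5Q = 147 + 3Q, which gives 14 = 6.5Q, so Q* = 2.1538 and P* = 161 - 3.5(2.1538) = 153.4615.
PS is the area between P* and the supply curve from 0 to Q*: (1/2)(2.1538)(6.4615) = 6.9586.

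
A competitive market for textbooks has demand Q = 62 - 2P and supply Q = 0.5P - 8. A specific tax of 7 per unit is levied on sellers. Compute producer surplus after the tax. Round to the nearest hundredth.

10.24

Rewriting demand in inverse form: P = 31 - 0.5Q.
Rewriting supply in inverse form: P = 16 + 2Q.
Pre-tax equilibrium: 31 - 0.5Q = 16 + 2Q gives Q* = 6, P* = 28.
A tax on sellers shifts supply up by 7: 31 - 0.5Q = 16 + 2Q + 7, so Q_t = 3.2. Buyers pay P_b = 29.4; sellers receive P_s = P_b - 7 = 22.4.
PS = (1/2)(Q_t)(P_s - 16) = (1/2)(3.2)(6.4) = 10.24.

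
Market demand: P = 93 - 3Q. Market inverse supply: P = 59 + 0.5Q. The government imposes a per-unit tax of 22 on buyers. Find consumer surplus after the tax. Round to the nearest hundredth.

Pre-tax equilibrium: 93 - 3Q = 59 + 0.5Q gives Q* = 9.7143, P* = 63.8571.
A tax on buyers shifts demand down by 22: (93 - 22) - 3Q = 59 + 0.5Q, so Q_t = 3.4286. Buyers pay P_b = 82.7143; sellers receive P_s = P_b - 22 = 60.7143.
Consumer surplus is the triangle under demand above P_b: (1/2)(3.4286)(93 - 82.7143) = 17.6327.

17.63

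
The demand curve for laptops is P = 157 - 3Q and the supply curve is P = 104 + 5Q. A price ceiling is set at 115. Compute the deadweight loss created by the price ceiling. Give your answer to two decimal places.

Without the control, 157 - 3Q = 104 + 5Q so Q* = 6.625 and P* = 137.125.
At the ceiling price 115, quantity supplied is (115 - 104)/5 = 2.2; supply is the short side, so Q = 2.2 trades at P = 115.
The lost-trades triangle has base Q* - 2.2 = 4.425 and height equal to the gap between the curves at Q = 2.2, which is 150.4 - 115 = 35.4. DWL = (1/2)(4.425)(35.4) = 78.3225.

78.32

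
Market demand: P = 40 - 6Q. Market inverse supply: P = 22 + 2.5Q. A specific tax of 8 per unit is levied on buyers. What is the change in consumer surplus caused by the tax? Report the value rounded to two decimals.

Pre-tax equilibrium: 40 - 6Q = 22 + 2.5Q gives Q* = 2.1176, P* = 27.2941.
With the tax, buyers' net willingness to pay falls by 8: (40 - 8) - 6Q = 22 + 2.5Q, so Q_t = 1.1765. Buyers pay P_b = 32.9412; sellers receive P_s = P_b - 8 = 24.9412.
CS falls from (1/2)(2.1176)(12.7059) = 13.4533 to (1/2)(1.1765)(7.0588) = 4.1522, a change of -9.301.

-9.30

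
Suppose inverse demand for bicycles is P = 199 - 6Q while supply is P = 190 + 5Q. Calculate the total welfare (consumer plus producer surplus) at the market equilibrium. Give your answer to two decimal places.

3.68

Equilibrium: 199 - 6Q = 190 + 5Q, so Q* = 0.8182 and P* = 194.0909.
Total surplus is the full triangle between the curves from 0 to Q*: (1/2)(0.8182)(199 - 190) = 3.6818.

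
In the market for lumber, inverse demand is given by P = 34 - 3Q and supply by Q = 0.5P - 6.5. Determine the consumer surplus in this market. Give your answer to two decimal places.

26.46

Rewriting supply in inverse form: P = 13 + 2Q.
Setting demand equal to supply, 21 = 5Q, so Q* = 4.2 and P* = 21.4.
Consumer surplus is the triangle under demand above P*: (1/2)(4.2)(34 - 21.4) = (1/2)(4.2)(12.6) = 26.46.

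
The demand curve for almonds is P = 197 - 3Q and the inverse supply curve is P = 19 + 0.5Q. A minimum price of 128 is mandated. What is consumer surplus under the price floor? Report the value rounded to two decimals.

793.50

Without the control, 197 - 3Q = 19 + 0.5Q so Q* = 50.8571 and P* = 44.4286.
At the floor price 128, quantity demanded is (197 - 128)/3 = 23; demand is the short side, so Q = 23 trades at P = 128.
CS is the triangle under demand above 128: (1/2)(23)(197 - 128) = 793.5.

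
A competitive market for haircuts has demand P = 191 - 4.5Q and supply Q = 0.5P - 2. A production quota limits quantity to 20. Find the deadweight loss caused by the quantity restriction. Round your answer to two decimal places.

249.92

Rewriting supply in inverse form: P = 4 + 2Q.
Without the quota, 191 - 4.5Q = 4 + 2Q gives Q* = 28.7692.
At Q = 20 the demand price is 191 - 4.5(20) = 101 and the supply price is 4 + 2(20) = 44.
DWL = (1/2)(gap between curves at 20) x (Q* - 20) = (1/2)(57)(8.7692) = 249.9231.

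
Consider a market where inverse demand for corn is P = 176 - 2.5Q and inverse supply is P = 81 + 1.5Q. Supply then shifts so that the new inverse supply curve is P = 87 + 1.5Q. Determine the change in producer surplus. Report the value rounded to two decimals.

Initial equilibrium: Q_0 = 23.75, P_0 = 116.625; CS_0 = (1/2)(23.75)(59.375) = 705.0781, PS_0 = (1/2)(23.75)(35.625) = 423.0469.
New equilibrium: 176 - 2.5Q = 87 + 1.5Q gives Q_1 = 22.25, P_1 = 120.375; CS_1 = 618.8281, PS_1 = 371.2969.
Change in producer surplus = 371.2969 - 423.0469 = -51.75.

-51.75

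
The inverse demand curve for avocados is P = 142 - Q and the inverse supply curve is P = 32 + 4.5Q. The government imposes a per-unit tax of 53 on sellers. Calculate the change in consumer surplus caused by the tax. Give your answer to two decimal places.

Pre-tax equilibrium: 142 - Q = 32 + 4.5Q gives Q* = 20, P* = 122.
A tax on sellers shifts supply up by 53: 142 - Q = 32 + 4.5Q + 53, so Q_t = 10.3636. Buyers pay P_b = 131.6364; sellers receive P_s = P_b - 53 = 78.6364.
CS falls from (1/2)(20)(20) = 200 to (1/2)(10.3636)(10.3636) = 53.7025, a change of -146.2975.

-146.30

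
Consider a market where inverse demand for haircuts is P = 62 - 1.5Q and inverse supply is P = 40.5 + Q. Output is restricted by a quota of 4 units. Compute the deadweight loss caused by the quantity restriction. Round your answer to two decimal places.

26.45

Without the quota, 62 - 1.5Q = 40.5 + Q gives Q* = 8.6.
At Q = 4 the demand price is 62 - 1.5(4) = 56 and the supply price is 40.5 + (4) = 44.5.
DWL = (1/2)(gap between curves at 4) x (Q* - 4) = (1/2)(11.5)(4.6) = 26.45.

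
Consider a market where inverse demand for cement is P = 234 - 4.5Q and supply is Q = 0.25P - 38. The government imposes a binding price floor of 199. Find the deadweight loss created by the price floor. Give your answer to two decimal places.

Rewriting supply in inverse form: P = 152 + 4Q.
Free-market equilibrium: 234 - 4.5Q = 152 + 4Q gives Q* = 9.6471, P* = 190.5882.
At P = 199, buyers demand (234 - 199)/4.5 = 7.7778 while sellers would supply more, so the quantity traded is 7.7778 at price 199.
The lost-trades triangle has base Q* - 7.7778 = 1.8693 and height equal to the gap between the curves at Q = 7.7778, which is 199 - 183.1111 = 15.8889. DWL = (1/2)(1.8693)(15.8889) = 14.8504.

14.85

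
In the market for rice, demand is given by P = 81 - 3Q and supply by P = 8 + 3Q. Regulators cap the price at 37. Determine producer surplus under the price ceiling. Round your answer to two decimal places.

140.17

Free-market equilibrium: 81 - 3Q = 8 + 3Q gives Q* = 12.1667, P* = 44.5.
At P = 37, sellers supply (37 - 8)/3 = 9.6667 while buyers want more, so the quantity traded is 9.6667 at price 37.
PS is the triangle above supply below 37: (1/2)(9.6667)(37 - 8) = 140.1667.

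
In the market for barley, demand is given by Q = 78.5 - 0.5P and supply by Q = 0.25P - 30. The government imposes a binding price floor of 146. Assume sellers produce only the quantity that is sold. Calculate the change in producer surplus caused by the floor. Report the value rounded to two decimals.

6.44

Rewriting demand in inverse form: P = 157 - 2Q.
Rewriting supply in inverse form: P = 120 + 4Q.
Without the control, 157 - 2Q = 120 + 4Q so Q* = 6.1667 and P* = 144.6667.
At the floor price 146, quantity demanded is (157 - 146)/2 = 5.5; demand is the short side, so Q = 5.5 trades at P = 146.
PS goes from (1/2)(6.1667)(24.6667) = 76.0556 to 82.5 (computed as (146 - 120)(5.5) - (1/2)(4)(5.5)^2), a change of 6.4444.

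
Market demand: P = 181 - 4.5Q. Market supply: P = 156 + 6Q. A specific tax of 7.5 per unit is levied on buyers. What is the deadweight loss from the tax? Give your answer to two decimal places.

2.68

Pre-tax equilibrium: 181 - 4.5Q = 156 + 6Q gives Q* = 2.381, P* = 170.2857.
With the tax, buyers' net willingness to pay falls by 7.5: (181 - 7.5) - 4.5Q = 156 + 6Q, so Q_t = 1.6667. Buyers pay P_b = 173.5; sellers receive P_s = P_b - 7.5 = 166.
The welfare triangle lost has base Q* - Q_t = 0.7143 and height t = 7.5, so DWL = (1/2)(0.7143)(7.5) = 2.6786.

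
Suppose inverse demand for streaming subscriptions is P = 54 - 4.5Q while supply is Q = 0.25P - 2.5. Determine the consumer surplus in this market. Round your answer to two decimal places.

Rewriting supply in inverse form: P = 10 + 4Q.
Equilibrium: 54 - 4.5Q = 10 + 4Q, so Q* = 5.1765 and P* = 30.7059.
The demand choke price is 54, so CS = (1/2)(Q*)(54 - P*) = (1/2)(5.1765)(23.2941) = 60.2907.

60.29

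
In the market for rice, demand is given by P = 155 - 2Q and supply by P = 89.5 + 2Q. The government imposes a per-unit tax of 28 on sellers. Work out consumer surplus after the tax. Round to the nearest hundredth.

Without the tax, 155 - 2Q = 89.5 + 2Q so Q* = 16.375 and P* = 122.25.
With the tax, sellers need 28 more per unit: 155 - 2Q = 89.5 + 2Q + 28, so Q_t = 9.375. Buyers pay P_b = 136.25; sellers receive P_s = P_b - 28 = 108.25.
CS = (1/2)(Q_t)(155 - P_b) = (1/2)(9.375)(18.75) = 87.8906.

87.89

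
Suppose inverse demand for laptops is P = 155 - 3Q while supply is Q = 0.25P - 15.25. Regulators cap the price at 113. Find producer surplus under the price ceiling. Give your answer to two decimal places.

338.00

Rewriting supply in inverse form: P = 61 + 4Q.
Free-market equilibrium: 155 - 3Q = 61 + 4Q gives Q* = 13.4286, P* = 114.7143.
At P = 113, sellers supply (113 - 61)/4 = 13 while buyers want more, so the quantity traded is 13 at price 113.
PS is the triangle above supply below 113: (1/2)(13)(113 - 61) = 338.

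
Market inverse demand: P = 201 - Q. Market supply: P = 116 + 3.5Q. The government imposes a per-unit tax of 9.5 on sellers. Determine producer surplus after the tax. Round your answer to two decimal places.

492.61

Without the tax, 201 - Q = 116 + 3.5Q so Q* = 18.8889 and P* = 182.1111.
A tax on sellers shifts supply up by 9.5: 201 - Q = 116 + 3.5Q + 9.5, so Q_t = 16.7778. Buyers pay P_b = 184.2222; sellers receive P_s = P_b - 9.5 = 174.7222.
Producer surplus is the triangle above supply below P_s: (1/2)(16.7778)(174.7222 - 116) = 492.6142.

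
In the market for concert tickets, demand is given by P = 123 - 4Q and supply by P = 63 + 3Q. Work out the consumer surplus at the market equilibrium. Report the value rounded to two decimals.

Equilibrium: 123 - 4Q = 63 + 3Q, so Q* = 8.5714 and P* = 88.7143.
Consumer surplus is the triangle under demand above P*: (1/2)(8.5714)(123 - 88.7143) = (1/2)(8.5714)(34.2857) = 146.9388.

146.94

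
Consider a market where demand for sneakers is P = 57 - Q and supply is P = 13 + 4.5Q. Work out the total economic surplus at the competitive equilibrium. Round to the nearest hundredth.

Setting demand equal to supply, 44 = 5.5Q, so Q* = 8 and P* = 49.
CS = (1/2)(8)(8) = 32 and PS = (1/2)(8)(36) = 144, so total surplus = 176.

176.00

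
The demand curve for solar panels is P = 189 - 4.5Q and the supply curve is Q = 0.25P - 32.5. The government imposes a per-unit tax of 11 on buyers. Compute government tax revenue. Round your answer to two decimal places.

Rewriting supply in inverse form: P = 130 + 4Q.
Pre-tax equilibrium: 189 - 4.5Q = 130 + 4Q gives Q* = 6.9412, P* = 157.7647.
With the tax, buyers' net willingness to pay falls by 11: (189 - 11) - 4.5Q = 130 + 4Q, so Q_t = 5.6471. Buyers pay P_b = 163.5882; sellers receive P_s = P_b - 11 = 152.5882.
Tax revenue = t x Q_t = 11 x 5.6471 = 62.1176.

62.12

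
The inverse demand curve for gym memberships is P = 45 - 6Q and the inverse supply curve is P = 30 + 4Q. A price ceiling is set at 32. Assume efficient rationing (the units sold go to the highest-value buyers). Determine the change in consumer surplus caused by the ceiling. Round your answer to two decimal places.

-1.00

Without the control, 45 - 6Q = 30 + 4Q so Q* = 1.5 and P* = 36.
At P = 32, sellers supply (32 - 30)/4 = 0.5 while buyers want more, so the quantity traded is 0.5 at price 32.
CS goes from (1/2)(1.5)(9) = 6.75 to 5.75 (computed as (45 - 32)(0.5) - (1/2)(6)(0.5)^2), a change of -1.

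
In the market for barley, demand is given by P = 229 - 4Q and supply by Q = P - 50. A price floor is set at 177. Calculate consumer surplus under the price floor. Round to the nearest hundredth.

Rewriting supply in inverse form: P = 50 + Q.
Without the control, 229 - 4Q = 50 + Q so Q* = 35.8 and P* = 85.8.
At P = 177, buyers demand (229 - 177)/4 = 13 while sellers would supply more, so the quantity traded is 13 at price 177.
CS is the triangle under demand above 177: (1/2)(13)(229 - 177) = 338.

338.00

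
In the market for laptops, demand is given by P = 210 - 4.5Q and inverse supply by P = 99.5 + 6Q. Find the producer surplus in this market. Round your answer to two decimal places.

Setting demand equal to supply, 110.5 = 10.5Q, so Q* = 10.5238 and P* = 162.6429.
The supply curve's price intercept is 99.5, so PS = (1/2)(Q*)(P* - 99.5) = (1/2)(10.5238)(63.1429) = 332.2517.

332.25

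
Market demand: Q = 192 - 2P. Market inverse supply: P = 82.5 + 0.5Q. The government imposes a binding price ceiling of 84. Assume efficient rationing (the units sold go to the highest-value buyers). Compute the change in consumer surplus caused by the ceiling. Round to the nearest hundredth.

Rewriting demand in inverse form: P = 96 - 0.5Q.
Free-market equilibrium: 96 - 0.5Q = 82.5 + 0.5Q gives Q* = 13.5, P* = 89.25.
At the ceiling price 84, quantity supplied is (84 - 82.5)/0.5 = 3; supply is the short side, so Q = 3 trades at P = 84.
CS goes from (1/2)(13.5)(6.75) = 45.5625 to 33.75 (computed as (96 - 84)(3) - (1/2)(0.5)(3)^2), a change of -11.8125.

-11.81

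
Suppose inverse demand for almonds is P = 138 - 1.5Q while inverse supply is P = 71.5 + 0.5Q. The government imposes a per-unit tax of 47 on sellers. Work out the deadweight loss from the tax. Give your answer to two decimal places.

552.25

Without the tax, 138 - 1.5Q = 71.5 + 0.5Q so Q* = 33.25 and P* = 88.125.
With the tax, sellers need 47 more per unit: 138 - 1.5Q = 71.5 + 0.5Q + 47, so Q_t = 9.75. Buyers pay P_b = 123.375; sellers receive P_s = P_b - 47 = 76.375.
Deadweight loss is the triangle between the curves from Q_t to Q*: (1/2)(33.25 - 9.75)(47) = 552.25.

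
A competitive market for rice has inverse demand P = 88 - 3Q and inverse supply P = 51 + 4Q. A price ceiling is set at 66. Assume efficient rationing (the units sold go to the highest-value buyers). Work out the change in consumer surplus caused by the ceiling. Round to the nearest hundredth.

Free-market equilibrium: 88 - 3Q = 51 + 4Q gives Q* = 5.2857, P* = 72.1429.
At the ceiling price 66, quantity supplied is (66 - 51)/4 = 3.75; supply is the short side, so Q = 3.75 trades at P = 66.
CS goes from (1/2)(5.2857)(15.8571) = 41.9082 to 61.4062 (computed as (88 - 66)(3.75) - (1/2)(3)(3.75)^2), a change of 19.4981.

19.50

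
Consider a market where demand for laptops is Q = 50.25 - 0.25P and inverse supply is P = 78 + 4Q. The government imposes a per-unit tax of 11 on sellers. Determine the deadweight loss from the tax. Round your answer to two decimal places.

Rewriting demand in inverse form: P = 201 - 4Q.
Pre-tax equilibrium: 201 - 4Q = 78 + 4Q gives Q* = 15.375, P* = 139.5.
A tax on sellers shifts supply up by 11: 201 - 4Q = 78 + 4Q + 11, so Q_t = 14. Buyers pay P_b = 145; sellers receive P_s = P_b - 11 = 134.
The welfare triangle lost has base Q* - Q_t = 1.375 and height t = 11, so DWL = (1/2)(1.375)(11) = 7.5625.

7.56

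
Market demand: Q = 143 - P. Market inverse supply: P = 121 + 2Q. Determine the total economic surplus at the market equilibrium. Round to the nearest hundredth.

Rewriting demand in inverse form: P = 143 - Q.
Equilibrium: 143 - Q = 121 + 2Q, so Q* = 7.3333 and P* = 135.6667.
CS = (1/2)(7.3333)(7.3333) = 26.8889 and PS = (1/2)(7.3333)(14.6667) = 53.7778, so total surplus = 80.6667.

80.67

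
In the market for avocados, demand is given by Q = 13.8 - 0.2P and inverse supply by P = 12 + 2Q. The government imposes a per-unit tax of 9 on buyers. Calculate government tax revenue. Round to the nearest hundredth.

61.71

Rewriting demand in inverse form: P = 69 - 5Q.
Without the tax, 69 - 5Q = 12 + 2Q so Q* = 8.1429 and P* = 28.2857.
A tax on buyers shifts demand down by 9: (69 - 9) - 5Q = 12 + 2Q, so Q_t = 6.8571. Buyers pay P_b = 34.7143; sellers receive P_s = P_b - 9 = 25.7143.
Revenue is the tax times quantity traded: 9 x 6.8571 = 61.7143.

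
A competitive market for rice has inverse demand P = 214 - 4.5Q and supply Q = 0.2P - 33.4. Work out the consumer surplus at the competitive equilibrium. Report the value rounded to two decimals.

55.07

Rewriting supply in inverse form: P = 167 + 5Q.
Equilibrium: 214 - 4.5Q = 167 + 5Q, so Q* = 4.9474 and P* = 191.7368.
The demand choke price is 214, so CS = (1/2)(Q*)(214 - P*) = (1/2)(4.9474)(22.2632) = 55.072.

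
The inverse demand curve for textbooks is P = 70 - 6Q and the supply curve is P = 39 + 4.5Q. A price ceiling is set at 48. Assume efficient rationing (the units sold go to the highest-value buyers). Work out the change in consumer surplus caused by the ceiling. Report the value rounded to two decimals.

5.85

Free-market equilibrium: 70 - 6Q = 39 + 4.5Q gives Q* = 2.9524, P* = 52.2857.
At P = 48, sellers supply (48 - 39)/4.5 = 2 while buyers want more, so the quantity traded is 2 at price 48.
CS goes from (1/2)(2.9524)(17.7143) = 26.1497 to 32 (computed as (70 - 48)(2) - (1/2)(6)(2)^2), a change of 5.8503.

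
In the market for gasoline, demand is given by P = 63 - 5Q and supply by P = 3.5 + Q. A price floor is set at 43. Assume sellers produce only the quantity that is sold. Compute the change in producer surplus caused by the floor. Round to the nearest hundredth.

100.83

Free-market equilibrium: 63 - 5Q = 3.5 + Q gives Q* = 9.9167, P* = 13.4167.
At P = 43, buyers demand (63 - 43)/5 = 4 while sellers would supply more, so the quantity traded is 4 at price 43.
PS goes from (1/2)(9.9167)(9.9167) = 49.1701 to 150 (computed as (43 - 3.5)(4) - (1/2)(1)(4)^2), a change of 100.8299.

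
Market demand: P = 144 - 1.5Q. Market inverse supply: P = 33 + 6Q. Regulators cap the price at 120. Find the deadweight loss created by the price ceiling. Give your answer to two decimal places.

Without the control, 144 - 1.5Q = 33 + 6Q so Q* = 14.8 and P* = 121.8.
At P = 120, sellers supply (120 - 33)/6 = 14.5 while buyers want more, so the quantity traded is 14.5 at price 120.
At Q = 14.5 the demand price is 122.25 and the supply price is 120. Deadweight loss is the triangle between the curves from 14.5 to 14.8: (1/2)(122.25 - 120)(14.8 - 14.5) = 0.3375.

0.34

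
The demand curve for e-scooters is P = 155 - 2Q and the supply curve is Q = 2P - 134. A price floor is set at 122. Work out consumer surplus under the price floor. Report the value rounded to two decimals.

272.25

Rewriting supply in inverse form: P = 67 + 0.5Q.
Free-market equilibrium: 155 - 2Q = 67 + 0.5Q gives Q* = 35.2, P* = 84.6.
At P = 122, buyers demand (155 - 122)/2 = 16.5 while sellers would supply more, so the quantity traded is 16.5 at price 122.
CS is the triangle under demand above 122: (1/2)(16.5)(155 - 122) = 272.25.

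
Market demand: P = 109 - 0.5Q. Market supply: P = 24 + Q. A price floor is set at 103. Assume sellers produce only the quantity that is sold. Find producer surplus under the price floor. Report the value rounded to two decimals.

Free-market equilibrium: 109 - 0.5Q = 24 + Q gives Q* = 56.6667, P* = 80.6667.
At P = 103, buyers demand (109 - 103)/0.5 = 12 while sellers would supply more, so the quantity traded is 12 at price 103.
The supply price at Q = 12 is 36. PS is the trapezoid between 103 and supply over [0, 12]: (1/2)[(103 - 24) + (103 - 36)](12) = 876.

876.00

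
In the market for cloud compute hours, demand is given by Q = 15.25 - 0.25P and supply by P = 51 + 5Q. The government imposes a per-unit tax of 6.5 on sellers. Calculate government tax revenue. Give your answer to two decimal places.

Rewriting demand in inverse form: P = 61 - 4Q.
Pre-tax equilibrium: 61 - 4Q = 51 + 5Q gives Q* = 1.1111, P* = 56.5556.
With the tax, sellers need 6.5 more per unit: 61 - 4Q = 51 + 5Q + 6.5, so Q_t = 0.3889. Buyers pay P_b = 59.4444; sellers receive P_s = P_b - 6.5 = 52.9444.
Tax revenue = t x Q_t = 6.5 x 0.3889 = 2.5278.

2.53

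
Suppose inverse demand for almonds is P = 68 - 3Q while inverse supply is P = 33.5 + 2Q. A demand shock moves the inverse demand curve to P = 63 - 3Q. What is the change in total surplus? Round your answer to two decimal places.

-32.00

Initial equilibrium: Q_0 = 6.9, P_0 = 47.3; CS_0 = (1/2)(6.9)(20.7) = 71.415, PS_0 = (1/2)(6.9)(13.8) = 47.61.
New equilibrium: 63 - 3Q = 33.5 + 2Q gives Q_1 = 5.9, P_1 = 45.3; CS_1 = 52.215, PS_1 = 34.81.
Change in total surplus = (52.215 + 34.81) - (71.415 + 47.61) = -32.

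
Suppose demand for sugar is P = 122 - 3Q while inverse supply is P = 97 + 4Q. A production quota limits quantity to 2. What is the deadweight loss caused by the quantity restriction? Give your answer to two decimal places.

8.64

Unrestricted equilibrium: Q* = (122 - 97)/(3 + 4) = 3.5714.
At Q = 2 the demand price is 122 - 3(2) = 116 and the supply price is 97 + 4(2) = 105.
DWL = (1/2)(gap between curves at 2) x (Q* - 2) = (1/2)(11)(1.5714) = 8.6429.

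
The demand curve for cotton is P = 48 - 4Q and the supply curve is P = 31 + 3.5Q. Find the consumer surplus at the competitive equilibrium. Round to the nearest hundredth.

10.28

Setting demand equal to supply, 17 = 7.5Q, so Q* = 2.2667 and P* = 38.9333.
The demand choke price is 48, so CS = (1/2)(Q*)(48 - P*) = (1/2)(2.2667)(9.0667) = 10.2756.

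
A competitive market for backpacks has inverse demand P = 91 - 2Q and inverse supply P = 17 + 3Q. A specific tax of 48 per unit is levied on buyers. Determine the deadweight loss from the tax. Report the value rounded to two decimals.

230.40

Without the tax, 91 - 2Q = 17 + 3Q so Q* = 14.8 and P* = 61.4.
A tax on buyers shifts demand down by 48: (91 - 48) - 2Q = 17 + 3Q, so Q_t = 5.2. Buyers pay P_b = 80.6; sellers receive P_s = P_b - 48 = 32.6.
Deadweight loss is the triangle between the curves from Q_t to Q*: (1/2)(14.8 - 5.2)(48) = 230.4.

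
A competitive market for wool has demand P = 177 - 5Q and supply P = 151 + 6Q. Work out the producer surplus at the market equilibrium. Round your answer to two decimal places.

16.76

Setting demand equal to supply, 26 = 11Q, so Q* = 2.3636 and P* = 165.1818.
PS is the area between P* and the supply curve from 0 to Q*: (1/2)(2.3636)(14.1818) = 16.7603.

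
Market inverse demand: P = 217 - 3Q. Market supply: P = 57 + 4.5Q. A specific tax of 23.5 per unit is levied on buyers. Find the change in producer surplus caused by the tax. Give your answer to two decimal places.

Pre-tax equilibrium: 217 - 3Q = 57 + 4.5Q gives Q* = 21.3333, P* = 153.
With the tax, buyers' net willingness to pay falls by 23.5: (217 - 23.5) - 3Q = 57 + 4.5Q, so Q_t = 18.2. Buyers pay P_b = 162.4; sellers receive P_s = P_b - 23.5 = 138.9.
Producers lose the trapezoid between P_s and P* out to Q_t plus the triangle from Q_t to Q*: change in PS = 745.29 - 1024 = -278.71.

-278.71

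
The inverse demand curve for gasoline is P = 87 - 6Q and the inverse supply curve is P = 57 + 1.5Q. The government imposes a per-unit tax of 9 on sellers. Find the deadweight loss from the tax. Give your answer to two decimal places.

Pre-tax equilibrium: 87 - 6Q = 57 + 1.5Q gives Q* = 4, P* = 63.
With the tax, sellers need 9 more per unit: 87 - 6Q = 57 + 1.5Q + 9, so Q_t = 2.8. Buyers pay P_b = 70.2; sellers receive P_s = P_b - 9 = 61.2.
Deadweight loss is the triangle between the curves from Q_t to Q*: (1/2)(4 - 2.8)(9) = 5.4.

5.40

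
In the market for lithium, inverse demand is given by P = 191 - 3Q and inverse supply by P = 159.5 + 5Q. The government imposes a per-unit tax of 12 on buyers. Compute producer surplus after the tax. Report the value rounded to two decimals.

Pre-tax equilibrium: 191 - 3Q = 159.5 + 5Q gives Q* = 3.9375, P* = 179.1875.
With the tax, buyers' net willingness to pay falls by 12: (191 - 12) - 3Q = 159.5 + 5Q, so Q_t = 2.4375. Buyers pay P_b = 183.6875; sellers receive P_s = P_b - 12 = 171.6875.
Producer surplus is the triangle above supply below P_s: (1/2)(2.4375)(171.6875 - 159.5) = 14.8535.

14.85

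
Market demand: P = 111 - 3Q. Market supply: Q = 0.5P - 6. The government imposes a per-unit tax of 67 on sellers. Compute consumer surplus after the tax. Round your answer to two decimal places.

61.44

Rewriting supply in inverse form: P = 12 + 2Q.
Without the tax, 111 - 3Q = 12 + 2Q so Q* = 19.8 and P* = 51.6.
A tax on sellers shifts supply up by 67: 111 - 3Q = 12 + 2Q + 67, so Q_t = 6.4. Buyers pay P_b = 91.8; sellers receive P_s = P_b - 67 = 24.8.
Consumer surplus is the triangle under demand above P_b: (1/2)(6.4)(111 - 91.8) = 61.44.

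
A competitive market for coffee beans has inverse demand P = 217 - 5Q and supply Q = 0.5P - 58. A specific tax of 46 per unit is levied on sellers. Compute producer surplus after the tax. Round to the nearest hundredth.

61.73

Rewriting supply in inverse form: P = 116 + 2Q.
Without the tax, 217 - 5Q = 116 + 2Q so Q* = 14.4286 and P* = 144.8571.
With the tax, sellers need 46 more per unit: 217 - 5Q = 116 + 2Q + 46, so Q_t = 7.8571. Buyers pay P_b = 177.7143; sellers receive P_s = P_b - 46 = 131.7143.
PS = (1/2)(Q_t)(P_s - 116) = (1/2)(7.8571)(15.7143) = 61.7347.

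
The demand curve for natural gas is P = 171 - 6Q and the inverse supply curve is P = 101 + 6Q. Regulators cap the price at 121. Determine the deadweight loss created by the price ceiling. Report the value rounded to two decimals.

37.50

Free-market equilibrium: 171 - 6Q = 101 + 6Q gives Q* = 5.8333, P* = 136.
At the ceiling price 121, quantity supplied is (121 - 101)/6 = 3.3333; supply is the short side, so Q = 3.3333 trades at P = 121.
At Q = 3.3333 the demand price is 151 and the supply price is 121. Deadweight loss is the triangle between the curves from 3.3333 to 5.8333: (1/2)(151 - 121)(5.8333 - 3.3333) = 37.5.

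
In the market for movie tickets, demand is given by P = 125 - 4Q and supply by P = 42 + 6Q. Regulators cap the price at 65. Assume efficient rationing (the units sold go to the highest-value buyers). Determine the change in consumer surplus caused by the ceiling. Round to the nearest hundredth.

Free-market equilibrium: 125 - 4Q = 42 + 6Q gives Q* = 8.3, P* = 91.8.
At P = 65, sellers supply (65 - 42)/6 = 3.8333 while buyers want more, so the quantity traded is 3.8333 at price 65.
CS goes from (1/2)(8.3)(33.2) = 137.78 to 200.6111 (computed as (125 - 65)(3.8333) - (1/2)(4)(3.8333)^2), a change of 62.8311.

62.83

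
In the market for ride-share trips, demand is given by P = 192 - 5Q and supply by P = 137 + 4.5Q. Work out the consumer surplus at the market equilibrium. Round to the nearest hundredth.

83.80

Setting demand equal to supply, 55 = 9.5Q, so Q* = 5.7895 and P* = 163.0526.
CS is the area between the demand curve and P* from 0 to Q*: (1/2)(5.7895)(28.9474) = 83.795.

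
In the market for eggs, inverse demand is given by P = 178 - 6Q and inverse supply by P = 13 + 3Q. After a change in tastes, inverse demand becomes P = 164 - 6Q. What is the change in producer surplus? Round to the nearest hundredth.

Initial equilibrium: Q_0 = 18.3333, P_0 = 68; CS_0 = (1/2)(18.3333)(110) = 1008.3333, PS_0 = (1/2)(18.3333)(55) = 504.1667.
New equilibrium: 164 - 6Q = 13 + 3Q gives Q_1 = 16.7778, P_1 = 63.3333; CS_1 = 844.4815, PS_1 = 422.2407.
Change in producer surplus = 422.2407 - 504.1667 = -81.9259.

-81.93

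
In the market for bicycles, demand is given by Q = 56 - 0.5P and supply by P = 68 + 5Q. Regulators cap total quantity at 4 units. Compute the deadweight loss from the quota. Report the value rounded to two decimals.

Rewriting demand in inverse form: P = 112 - 2Q.
Unrestricted equilibrium: Q* = (112 - 68)/(2 + 5) = 6.2857.
At Q = 4 the demand price is 112 - 2(4) = 104 and the supply price is 68 + 5(4) = 88.
DWL = (1/2)(gap between curves at 4) x (Q* - 4) = (1/2)(16)(2.2857) = 18.2857.

18.29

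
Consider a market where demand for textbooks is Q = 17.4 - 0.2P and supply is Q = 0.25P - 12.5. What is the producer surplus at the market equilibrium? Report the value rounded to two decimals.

Rewriting demand in inverse form: P = 87 - 5Q.
Rewriting supply in inverse form: P = 50 + 4Q.
Equilibrium: 87 - 5Q = 50 + 4Q, so Q* = 4.1111 and P* = 66.4444.
The supply curve's price intercept is 50, so PS = (1/2)(Q*)(P* - 50) = (1/2)(4.1111)(16.4444) = 33.8025.

33.80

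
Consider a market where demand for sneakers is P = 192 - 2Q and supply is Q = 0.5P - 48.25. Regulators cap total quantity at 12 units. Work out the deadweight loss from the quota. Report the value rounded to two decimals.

282.03

Rewriting supply in inverse form: P = 96.5 + 2Q.
Without the quota, 192 - 2Q = 96.5 + 2Q gives Q* = 23.875.
At Q = 12 the demand price is 192 - 2(12) = 168 and the supply price is 96.5 + 2(12) = 120.5.
Deadweight loss is the triangle between the curves from 12 to 23.875: (1/2)(168 - 120.5)(23.875 - 12) = 282.0312.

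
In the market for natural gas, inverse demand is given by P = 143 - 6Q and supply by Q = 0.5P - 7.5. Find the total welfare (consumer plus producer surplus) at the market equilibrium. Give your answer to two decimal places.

Rewriting supply in inverse form: P = 15 + 2Q.
Setting demand equal to supply, 128 = 8Q, so Q* = 16 and P* = 47.
Total surplus is the full triangle between the curves from 0 to Q*: (1/2)(16)(143 - 15) = 1024.

1024.00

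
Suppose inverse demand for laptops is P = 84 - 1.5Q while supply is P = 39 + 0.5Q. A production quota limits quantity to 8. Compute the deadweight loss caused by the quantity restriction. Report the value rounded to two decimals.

Unrestricted equilibrium: Q* = (84 - 39)/(1.5 + 0.5) = 22.5.
At Q = 8 the demand price is 84 - 1.5(8) = 72 and the supply price is 39 + 0.5(8) = 43.
Deadweight loss is the triangle between the curves from 8 to 22.5: (1/2)(72 - 43)(22.5 - 8) = 210.25.

210.25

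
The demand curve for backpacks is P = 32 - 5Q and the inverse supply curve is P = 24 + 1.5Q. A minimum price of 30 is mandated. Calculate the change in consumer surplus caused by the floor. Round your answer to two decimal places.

Free-market equilibrium: 32 - 5Q = 24 + 1.5Q gives Q* = 1.2308, P* = 25.8462.
At the floor price 30, quantity demanded is (32 - 30)/5 = 0.4; demand is the short side, so Q = 0.4 trades at P = 30.
CS goes from (1/2)(1.2308)(6.1538) = 3.787 to 0.4 (computed as (32 - 30)(0.4) - (1/2)(5)(0.4)^2), a change of -3.387.

-3.39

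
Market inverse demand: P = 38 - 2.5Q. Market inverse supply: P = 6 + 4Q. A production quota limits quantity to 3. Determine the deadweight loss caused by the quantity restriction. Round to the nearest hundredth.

Unrestricted equilibrium: Q* = (38 - 6)/(2.5 + 4) = 4.9231.
At Q = 3 the demand price is 38 - 2.5(3) = 30.5 and the supply price is 6 + 4(3) = 18.
DWL = (1/2)(gap between curves at 3) x (Q* - 3) = (1/2)(12.5)(1.9231) = 12.0192.

12.02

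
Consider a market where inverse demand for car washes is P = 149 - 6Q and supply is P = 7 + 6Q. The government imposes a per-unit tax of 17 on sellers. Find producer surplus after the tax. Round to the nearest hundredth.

Without the tax, 149 - 6Q = 7 + 6Q so Q* = 11.8333 and P* = 78.
A tax on sellers shifts supply up by 17: 149 - 6Q = 7 + 6Q + 17, so Q_t = 10.4167. Buyers pay P_b = 86.5; sellers receive P_s = P_b - 17 = 69.5.
Producer surplus is the triangle above supply below P_s: (1/2)(10.4167)(69.5 - 7) = 325.5208.

325.52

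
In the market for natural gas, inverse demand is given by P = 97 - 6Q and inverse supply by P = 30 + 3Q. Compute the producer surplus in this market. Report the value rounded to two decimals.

Setting demand equal to supply, 67 = 9Q, so Q* = 7.4444 and P* = 52.3333.
The supply curve's price intercept is 30, so PS = (1/2)(Q*)(P* - 30) = (1/2)(7.4444)(22.3333) = 83.1296.

83.13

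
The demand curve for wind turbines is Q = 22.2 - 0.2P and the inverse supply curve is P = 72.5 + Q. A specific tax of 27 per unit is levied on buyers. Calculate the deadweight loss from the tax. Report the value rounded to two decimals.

Rewriting demand in inverse form: P = 111 - 5Q.
Without the tax, 111 - 5Q = 72.5 + Q so Q* = 6.4167 and P* = 78.9167.
With the tax, buyers' net willingness to pay falls by 27: (111 - 27) - 5Q = 72.5 + Q, so Q_t = 1.9167. Buyers pay P_b = 101.4167; sellers receive P_s = P_b - 27 = 74.4167.
The welfare triangle lost has base Q* - Q_t = 4.5 and height t = 27, so DWL = (1/2)(4.5)(27) = 60.75.

60.75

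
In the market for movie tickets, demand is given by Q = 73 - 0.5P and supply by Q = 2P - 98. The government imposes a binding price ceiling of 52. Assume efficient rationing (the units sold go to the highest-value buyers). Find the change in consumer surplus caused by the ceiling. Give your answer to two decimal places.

Rewriting demand in inverse form: P = 146 - 2Q.
Rewriting supply in inverse form: P = 49 + 0.5Q.
Without the control, 146 - 2Q = 49 + 0.5Q so Q* = 38.8 and P* = 68.4.
At P = 52, sellers supply (52 - 49)/0.5 = 6 while buyers want more, so the quantity traded is 6 at price 52.
CS goes from (1/2)(38.8)(77.6) = 1505.44 to 528 (computed as (146 - 52)(6) - (1/2)(2)(6)^2), a change of -977.44.

-977.44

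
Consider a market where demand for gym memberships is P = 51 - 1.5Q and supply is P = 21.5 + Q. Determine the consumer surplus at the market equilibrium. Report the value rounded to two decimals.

104.43

Set 51 - 1.5Q = 21.5 + Q, which gives 29.5 = 2.5Q, so Q* = 11.8 and P* = 51 - 1.5(11.8) = 33.3.
The demand choke price is 51, so CS = (1/2)(Q*)(51 - P*) = (1/2)(11.8)(17.7) = 104.43.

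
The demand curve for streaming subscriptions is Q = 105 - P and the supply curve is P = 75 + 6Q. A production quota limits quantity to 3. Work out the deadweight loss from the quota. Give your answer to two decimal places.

5.79

Rewriting demand in inverse form: P = 105 - Q.
Unrestricted equilibrium: Q* = (105 - 75)/(1 + 6) = 4.2857.
At Q = 3 the demand price is 105 - (3) = 102 and the supply price is 75 + 6(3) = 93.
DWL = (1/2)(gap between curves at 3) x (Q* - 3) = (1/2)(9)(1.2857) = 5.7857.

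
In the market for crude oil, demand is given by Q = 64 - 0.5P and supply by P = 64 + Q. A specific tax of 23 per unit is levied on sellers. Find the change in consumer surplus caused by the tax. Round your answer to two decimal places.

-268.33

Rewriting demand in inverse form: P = 128 - 2Q.
Pre-tax equilibrium: 128 - 2Q = 64 + Q gives Q* = 21.3333, P* = 85.3333.
With the tax, sellers need 23 more per unit: 128 - 2Q = 64 + Q + 23, so Q_t = 13.6667. Buyers pay P_b = 100.6667; sellers receive P_s = P_b - 23 = 77.6667.
CS falls from (1/2)(21.3333)(42.6667) = 455.1111 to (1/2)(13.6667)(27.3333) = 186.7778, a change of -268.3333.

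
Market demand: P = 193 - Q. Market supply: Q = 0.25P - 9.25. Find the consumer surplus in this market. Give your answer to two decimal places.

Rewriting supply in inverse form: P = 37 + 4Q.
Set 193 - Q = 37 + 4Q, which gives 156 = 5Q, so Q* = 31.2 and P* = 193 - (31.2) = 161.8.
CS is the area between the demand curve and P* from 0 to Q*: (1/2)(31.2)(31.2) = 486.72.

486.72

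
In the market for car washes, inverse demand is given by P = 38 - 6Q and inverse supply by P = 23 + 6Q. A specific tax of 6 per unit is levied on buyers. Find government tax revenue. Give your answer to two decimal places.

Pre-tax equilibrium: 38 - 6Q = 23 + 6Q gives Q* = 1.25, P* = 30.5.
A tax on buyers shifts demand down by 6: (38 - 6) - 6Q = 23 + 6Q, so Q_t = 0.75. Buyers pay P_b = 33.5; sellers receive P_s = P_b - 6 = 27.5.
Tax revenue = t x Q_t = 6 x 0.75 = 4.5.

4.50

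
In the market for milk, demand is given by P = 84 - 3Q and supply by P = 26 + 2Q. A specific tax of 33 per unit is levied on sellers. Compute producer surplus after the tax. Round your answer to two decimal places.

Without the tax, 84 - 3Q = 26 + 2Q so Q* = 11.6 and P* = 49.2.
A tax on sellers shifts supply up by 33: 84 - 3Q = 26 + 2Q + 33, so Q_t = 5. Buyers pay P_b = 69; sellers receive P_s = P_b - 33 = 36.
Producer surplus is the triangle above supply below P_s: (1/2)(5)(36 - 26) = 25.

25.00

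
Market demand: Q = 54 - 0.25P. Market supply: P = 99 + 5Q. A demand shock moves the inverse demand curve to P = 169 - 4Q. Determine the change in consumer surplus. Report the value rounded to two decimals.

Rewriting demand in inverse form: P = 216 - 4Q.
Initial equilibrium: Q_0 = 13, P_0 = 164; CS_0 = (1/2)(13)(52) = 338, PS_0 = (1/2)(13)(65) = 422.5.
New equilibrium: 169 - 4Q = 99 + 5Q gives Q_1 = 7.7778, P_1 = 137.8889; CS_1 = 120.9877, PS_1 = 151.2346.
Change in consumer surplus = 120.9877 - 338 = -217.0123.

-217.01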